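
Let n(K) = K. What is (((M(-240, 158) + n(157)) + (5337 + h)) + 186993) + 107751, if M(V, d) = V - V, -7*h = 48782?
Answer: 2052884/7 ≈ 2.9327e+5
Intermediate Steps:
h = -48782/7 (h = -⅐*48782 = -48782/7 ≈ -6968.9)
M(V, d) = 0
(((M(-240, 158) + n(157)) + (5337 + h)) + 186993) + 107751 = (((0 + 157) + (5337 - 48782/7)) + 186993) + 107751 = ((157 - 11423/7) + 186993) + 107751 = (-10324/7 + 186993) + 107751 = 1298627/7 + 107751 = 2052884/7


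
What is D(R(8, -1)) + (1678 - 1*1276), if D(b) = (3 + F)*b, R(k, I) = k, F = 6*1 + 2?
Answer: 490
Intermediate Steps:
F = 8 (F = 6 + 2 = 8)
D(b) = 11*b (D(b) = (3 + 8)*b = 11*b)
D(R(8, -1)) + (1678 - 1*1276) = 11*8 + (1678 - 1*1276) = 88 + (1678 - 1276) = 88 + 402 = 490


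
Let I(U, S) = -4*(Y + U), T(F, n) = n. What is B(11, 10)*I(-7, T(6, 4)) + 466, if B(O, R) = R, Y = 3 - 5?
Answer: 826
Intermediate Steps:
Y = -2
I(U, S) = 8 - 4*U (I(U, S) = -4*(-2 + U) = 8 - 4*U)
B(11, 10)*I(-7, T(6, 4)) + 466 = 10*(8 - 4*(-7)) + 466 = 10*(8 + 28) + 466 = 10*36 + 466 = 360 + 466 = 826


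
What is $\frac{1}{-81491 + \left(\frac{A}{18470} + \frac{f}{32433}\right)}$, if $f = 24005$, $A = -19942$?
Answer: $- \frac{299518755}{24408184566973} \approx -1.2271 \cdot 10^{-5}$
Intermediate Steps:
$\frac{1}{-81491 + \left(\frac{A}{18470} + \frac{f}{32433}\right)} = \frac{1}{-81491 + \left(- \frac{19942}{18470} + \frac{24005}{32433}\right)} = \frac{1}{-81491 + \left(\left(-19942\right) \frac{1}{18470} + 24005 \cdot \frac{1}{32433}\right)} = \frac{1}{-81491 + \left(- \frac{9971}{9235} + \frac{24005}{32433}\right)} = \frac{1}{-81491 - \frac{101703268}{299518755}} = \frac{1}{- \frac{24408184566973}{299518755}} = - \frac{299518755}{24408184566973}$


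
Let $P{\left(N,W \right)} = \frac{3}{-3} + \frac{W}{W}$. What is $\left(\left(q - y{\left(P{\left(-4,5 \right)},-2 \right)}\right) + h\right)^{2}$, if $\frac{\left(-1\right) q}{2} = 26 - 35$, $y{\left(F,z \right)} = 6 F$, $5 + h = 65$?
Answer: $6084$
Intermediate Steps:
$h = 60$ ($h = -5 + 65 = 60$)
$P{\left(N,W \right)} = 0$ ($P{\left(N,W \right)} = 3 \left(- \frac{1}{3}\right) + 1 = -1 + 1 = 0$)
$q = 18$ ($q = - 2 \left(26 - 35\right) = \left(-2\right) \left(-9\right) = 18$)
$\left(\left(q - y{\left(P{\left(-4,5 \right)},-2 \right)}\right) + h\right)^{2} = \left(\left(18 - 6 \cdot 0\right) + 60\right)^{2} = \left(\left(18 - 0\right) + 60\right)^{2} = \left(\left(18 + 0\right) + 60\right)^{2} = \left(18 + 60\right)^{2} = 78^{2} = 6084$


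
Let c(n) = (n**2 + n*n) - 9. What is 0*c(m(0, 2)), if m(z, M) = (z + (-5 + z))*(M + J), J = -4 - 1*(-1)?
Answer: 0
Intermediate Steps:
J = -3 (J = -4 + 1 = -3)
m(z, M) = (-5 + 2*z)*(-3 + M) (m(z, M) = (z + (-5 + z))*(M - 3) = (-5 + 2*z)*(-3 + M))
c(n) = -9 + 2*n**2 (c(n) = (n**2 + n**2) - 9 = 2*n**2 - 9 = -9 + 2*n**2)
0*c(m(0, 2)) = 0*(-9 + 2*(15 - 6*0 - 5*2 + 2*2*0)**2) = 0*(-9 + 2*(15 + 0 - 10 + 0)**2) = 0*(-9 + 2*5**2) = 0*(-9 + 2*25) = 0*(-9 + 50) = 0*41 = 0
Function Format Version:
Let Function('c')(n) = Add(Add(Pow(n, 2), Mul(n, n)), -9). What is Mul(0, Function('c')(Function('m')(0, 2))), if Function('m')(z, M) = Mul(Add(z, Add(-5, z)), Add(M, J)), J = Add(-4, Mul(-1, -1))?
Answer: 0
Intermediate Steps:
J = -3 (J = Add(-4, 1) = -3)
Function('m')(z, M) = Mul(Add(-5, Mul(2, z)), Add(-3, M)) (Function('m')(z, M) = Mul(Add(z, Add(-5, z)), Add(M, -3)) = Mul(Add(-5, Mul(2, z)), Add(-3, M)))
Function('c')(n) = Add(-9, Mul(2, Pow(n, 2))) (Function('c')(n) = Add(Add(Pow(n, 2), Pow(n, 2)), -9) = Add(Mul(2, Pow(n, 2)), -9) = Add(-9, Mul(2, Pow(n, 2))))
Mul(0, Function('c')(Function('m')(0, 2))) = Mul(0, Add(-9, Mul(2, Pow(Add(15, Mul(-6, 0), Mul(-5, 2), Mul(2, 2, 0)), 2)))) = Mul(0, Add(-9, Mul(2, Pow(Add(15, 0, -10, 0), 2)))) = Mul(0, Add(-9, Mul(2, Pow(5, 2)))) = Mul(0, Add(-9, Mul(2, 25))) = Mul(0, Add(-9, 50)) = Mul(0, 41) = 0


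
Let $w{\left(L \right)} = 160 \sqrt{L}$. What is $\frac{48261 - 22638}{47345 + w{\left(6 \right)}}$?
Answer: $\frac{242624187}{448279085} - \frac{819936 \sqrt{6}}{448279085} \approx 0.53675$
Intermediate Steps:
$\frac{48261 - 22638}{47345 + w{\left(6 \right)}} = \frac{48261 - 22638}{47345 + 160 \sqrt{6}} = \frac{25623}{47345 + 160 \sqrt{6}}$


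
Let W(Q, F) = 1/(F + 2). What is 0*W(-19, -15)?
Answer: 0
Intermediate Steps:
W(Q, F) = 1/(2 + F)
0*W(-19, -15) = 0/(2 - 15) = 0/(-13) = 0*(-1/13) = 0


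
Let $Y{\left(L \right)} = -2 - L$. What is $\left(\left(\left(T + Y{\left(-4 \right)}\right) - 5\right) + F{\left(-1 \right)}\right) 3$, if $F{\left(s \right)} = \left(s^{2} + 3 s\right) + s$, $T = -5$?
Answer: $-33$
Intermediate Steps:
$F{\left(s \right)} = s^{2} + 4 s$
$\left(\left(\left(T + Y{\left(-4 \right)}\right) - 5\right) + F{\left(-1 \right)}\right) 3 = \left(\left(\left(-5 - -2\right) - 5\right) - \left(4 - 1\right)\right) 3 = \left(\left(\left(-5 + \left(-2 + 4\right)\right) - 5\right) - 3\right) 3 = \left(\left(\left(-5 + 2\right) - 5\right) - 3\right) 3 = \left(\left(-3 - 5\right) - 3\right) 3 = \left(-8 - 3\right) 3 = \left(-11\right) 3 = -33$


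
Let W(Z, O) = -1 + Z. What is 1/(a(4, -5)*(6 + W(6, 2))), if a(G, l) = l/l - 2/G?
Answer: 2/11 ≈ 0.18182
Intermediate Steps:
a(G, l) = 1 - 2/G
1/(a(4, -5)*(6 + W(6, 2))) = 1/(((-2 + 4)/4)*(6 + (-1 + 6))) = 1/(((¼)*2)*(6 + 5)) = 1/((½)*11) = 1/(11/2) = 2/11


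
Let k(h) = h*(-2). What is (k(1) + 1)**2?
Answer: 1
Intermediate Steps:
k(h) = -2*h
(k(1) + 1)**2 = (-2*1 + 1)**2 = (-2 + 1)**2 = (-1)**2 = 1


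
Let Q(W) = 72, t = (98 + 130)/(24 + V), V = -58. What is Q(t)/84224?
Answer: 9/10528 ≈ 0.00085486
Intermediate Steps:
t = -114/17 (t = (98 + 130)/(24 - 58) = 228/(-34) = 228*(-1/34) = -114/17 ≈ -6.7059)
Q(t)/84224 = 72/84224 = 72*(1/84224) = 9/10528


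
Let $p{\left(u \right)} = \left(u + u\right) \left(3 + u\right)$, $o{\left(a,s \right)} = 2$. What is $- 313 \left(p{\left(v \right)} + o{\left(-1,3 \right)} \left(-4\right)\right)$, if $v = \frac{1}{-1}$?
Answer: $3756$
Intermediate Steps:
$v = -1$
$p{\left(u \right)} = 2 u \left(3 + u\right)$
$- 313 \left(p{\left(v \right)} + o{\left(-1,3 \right)} \left(-4\right)\right) = - 313 \left(2 \left(-1\right) \left(3 - 1\right) + 2 \left(-4\right)\right) = - 313 \left(2 \left(-1\right) 2 - 8\right) = - 313 \left(-4 - 8\right) = \left(-313\right) \left(-12\right) = 3756$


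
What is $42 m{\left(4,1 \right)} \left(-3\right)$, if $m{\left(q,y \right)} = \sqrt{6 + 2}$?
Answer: $- 252 \sqrt{2} \approx -356.38$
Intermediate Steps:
$m{\left(q,y \right)} = 2 \sqrt{2}$ ($m{\left(q,y \right)} = \sqrt{8} = 2 \sqrt{2}$)
$42 m{\left(4,1 \right)} \left(-3\right) = 42 \cdot 2 \sqrt{2} \left(-3\right) = 84 \sqrt{2} \left(-3\right) = - 252 \sqrt{2}$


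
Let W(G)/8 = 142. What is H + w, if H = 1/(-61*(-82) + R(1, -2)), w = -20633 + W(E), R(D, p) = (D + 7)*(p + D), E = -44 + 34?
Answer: -97368017/4994 ≈ -19497.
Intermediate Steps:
E = -10
W(G) = 1136 (W(G) = 8*142 = 1136)
R(D, p) = (7 + D)*(D + p)
w = -19497 (w = -20633 + 1136 = -19497)
H = 1/4994 (H = 1/(-61*(-82) + (1**2 + 7*1 + 7*(-2) + 1*(-2))) = 1/(5002 + (1 + 7 - 14 - 2)) = 1/(5002 - 8) = 1/4994 ≈ 0.00020024)
H + w = 1/4994 - 19497 = -97368017/4994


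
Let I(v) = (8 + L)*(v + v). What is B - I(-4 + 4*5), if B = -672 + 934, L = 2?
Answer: -58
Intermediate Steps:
B = 262
I(v) = 20*v (I(v) = (8 + 2)*(v + v) = 10*(2*v) = 20*v)
B - I(-4 + 4*5) = 262 - 20*(-4 + 4*5) = 262 - 20*(-4 + 20) = 262 - 20*16 = 262 - 1*320 = 262 - 320 = -58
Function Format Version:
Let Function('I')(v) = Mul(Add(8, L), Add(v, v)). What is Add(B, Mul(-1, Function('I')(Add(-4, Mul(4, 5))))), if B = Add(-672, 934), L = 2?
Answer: -58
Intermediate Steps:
B = 262
Function('I')(v) = Mul(20, v) (Function('I')(v) = Mul(Add(8, 2), Add(v, v)) = Mul(10, Mul(2, v)) = Mul(20, v))
Add(B, Mul(-1, Function('I')(Add(-4, Mul(4, 5))))) = Add(262, Mul(-1, Mul(20, Add(-4, Mul(4, 5))))) = Add(262, Mul(-1, Mul(20, Add(-4, 20)))) = Add(262, Mul(-1, Mul(20, 16))) = Add(262, Mul(-1, 320)) = Add(262, -320) = -58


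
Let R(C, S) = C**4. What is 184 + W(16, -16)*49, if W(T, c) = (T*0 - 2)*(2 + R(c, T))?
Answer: -6422540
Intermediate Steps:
W(T, c) = -4 - 2*c**4 (W(T, c) = (T*0 - 2)*(2 + c**4) = (0 - 2)*(2 + c**4) = -2*(2 + c**4) = -4 - 2*c**4)
184 + W(16, -16)*49 = 184 + (-4 - 2*(-16)**4)*49 = 184 + (-4 - 2*65536)*49 = 184 + (-4 - 131072)*49 = 184 - 131076*49 = 184 - 6422724 = -6422540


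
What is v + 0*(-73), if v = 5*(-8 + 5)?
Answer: -15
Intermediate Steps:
v = -15 (v = 5*(-3) = -15)
v + 0*(-73) = -15 + 0*(-73) = -15 + 0 = -15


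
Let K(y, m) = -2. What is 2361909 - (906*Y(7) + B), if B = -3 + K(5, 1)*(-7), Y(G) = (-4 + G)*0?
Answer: 2361898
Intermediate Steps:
Y(G) = 0
B = 11 (B = -3 - 2*(-7) = -3 + 14 = 11)
2361909 - (906*Y(7) + B) = 2361909 - (906*0 + 11) = 2361909 - (0 + 11) = 2361909 - 1*11 = 2361909 - 11 = 2361898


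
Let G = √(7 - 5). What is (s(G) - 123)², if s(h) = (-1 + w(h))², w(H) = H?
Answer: 14408 + 480*√2 ≈ 15087.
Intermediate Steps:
G = √2 ≈ 1.4142
s(h) = (-1 + h)²
(s(G) - 123)² = ((-1 + √2)² - 123)² = (-123 + (-1 + √2)²)²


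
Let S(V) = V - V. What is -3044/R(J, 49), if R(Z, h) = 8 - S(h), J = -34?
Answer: -761/2 ≈ -380.50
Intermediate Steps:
S(V) = 0
R(Z, h) = 8 (R(Z, h) = 8 - 1*0 = 8 + 0 = 8)
-3044/R(J, 49) = -3044/8 = -3044*⅛ = -761/2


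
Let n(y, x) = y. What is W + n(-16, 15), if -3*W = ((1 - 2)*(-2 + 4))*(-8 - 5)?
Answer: -74/3 ≈ -24.667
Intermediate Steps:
W = -26/3 (W = -(1 - 2)*(-2 + 4)*(-8 - 5)/3 = -(-1*2)*(-13)/3 = -(-2)*(-13)/3 = -⅓*26 = -26/3 ≈ -8.6667)
W + n(-16, 15) = -26/3 - 16 = -74/3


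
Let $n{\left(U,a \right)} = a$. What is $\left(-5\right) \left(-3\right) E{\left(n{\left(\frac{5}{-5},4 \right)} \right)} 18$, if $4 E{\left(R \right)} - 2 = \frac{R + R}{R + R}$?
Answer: $\frac{405}{2} \approx 202.5$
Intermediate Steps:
$E{\left(R \right)} = \frac{3}{4}$ ($E{\left(R \right)} = \frac{1}{2} + \frac{\left(R + R\right) \frac{1}{R + R}}{4} = \frac{1}{2} + \frac{2 R \frac{1}{2 R}}{4} = \frac{1}{2} + \frac{1}{4} \cdot 1 = \frac{1}{2} + \frac{1}{4} = \frac{3}{4}$)
$\left(-5\right) \left(-3\right) E{\left(n{\left(\frac{5}{-5},4 \right)} \right)} 18 = \left(-5\right) \left(-3\right) \frac{3}{4} \cdot 18 = 15 \cdot \frac{3}{4} \cdot 18 = \frac{45}{4} \cdot 18 = \frac{405}{2}$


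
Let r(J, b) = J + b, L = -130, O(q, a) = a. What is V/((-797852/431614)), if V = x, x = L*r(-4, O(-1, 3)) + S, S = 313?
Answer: -95602501/398926 ≈ -239.65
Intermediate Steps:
x = 443 (x = -130*(-4 + 3) + 313 = -130*(-1) + 313 = 130 + 313 = 443)
V = 443
V/((-797852/431614)) = 443/((-797852/431614)) = 443/((-797852*1/431614)) = 443/(-398926/215807) = 443*(-215807/398926) = -95602501/398926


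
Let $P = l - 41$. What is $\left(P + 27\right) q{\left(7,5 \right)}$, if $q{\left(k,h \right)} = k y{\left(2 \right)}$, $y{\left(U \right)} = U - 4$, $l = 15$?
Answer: $-14$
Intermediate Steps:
$P = -26$ ($P = 15 - 41 = -26$)
$y{\left(U \right)} = -4 + U$
$q{\left(k,h \right)} = - 2 k$ ($q{\left(k,h \right)} = k \left(-4 + 2\right) = k \left(-2\right) = - 2 k$)
$\left(P + 27\right) q{\left(7,5 \right)} = \left(-26 + 27\right) \left(\left(-2\right) 7\right) = 1 \left(-14\right) = -14$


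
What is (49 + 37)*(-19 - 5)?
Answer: -2064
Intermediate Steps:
(49 + 37)*(-19 - 5) = 86*(-24) = -2064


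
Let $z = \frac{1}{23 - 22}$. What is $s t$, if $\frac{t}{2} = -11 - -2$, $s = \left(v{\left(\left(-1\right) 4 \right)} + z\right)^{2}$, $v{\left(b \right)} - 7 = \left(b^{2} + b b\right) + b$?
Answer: $-23328$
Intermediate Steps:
$v{\left(b \right)} = 7 + b + 2 b^{2}$ ($v{\left(b \right)} = 7 + \left(\left(b^{2} + b b\right) + b\right) = 7 + \left(\left(b^{2} + b^{2}\right) + b\right) = 7 + \left(2 b^{2} + b\right) = 7 + \left(b + 2 b^{2}\right) = 7 + b + 2 b^{2}$)
$z = 1$ ($z = 1^{-1} = 1$)
$s = 1296$ ($s = \left(\left(7 - 4 + 2 \left(\left(-1\right) 4\right)^{2}\right) + 1\right)^{2} = \left(\left(7 - 4 + 2 \left(-4\right)^{2}\right) + 1\right)^{2} = \left(\left(7 - 4 + 2 \cdot 16\right) + 1\right)^{2} = \left(\left(7 - 4 + 32\right) + 1\right)^{2} = \left(35 + 1\right)^{2} = 36^{2} = 1296$)
$t = -18$ ($t = 2 \left(-11 - -2\right) = 2 \left(-11 + 2\right) = 2 \left(-9\right) = -18$)
$s t = 1296 \left(-18\right) = -23328$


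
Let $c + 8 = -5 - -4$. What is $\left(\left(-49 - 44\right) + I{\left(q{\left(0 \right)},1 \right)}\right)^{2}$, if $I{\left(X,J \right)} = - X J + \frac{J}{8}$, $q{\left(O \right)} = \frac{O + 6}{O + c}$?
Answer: $\frac{4897369}{576} \approx 8502.4$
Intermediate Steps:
$c = -9$ ($c = -8 - 1 = -9$)
$q{\left(O \right)} = \frac{6 + O}{-9 + O}$ ($q{\left(O \right)} = \frac{O + 6}{O - 9} = \frac{6 + O}{-9 + O}$)
$I{\left(X,J \right)} = \frac{J}{8} - J X$ ($I{\left(X,J \right)} = - J X + J \frac{1}{8} = - J X + \frac{J}{8} = \frac{J}{8} - J X$)
$\left(\left(-49 - 44\right) + I{\left(q{\left(0 \right)},1 \right)}\right)^{2} = \left(\left(-49 - 44\right) + 1 \left(\frac{1}{8} - \frac{6 + 0}{-9 + 0}\right)\right)^{2} = \left(-93 + 1 \left(\frac{1}{8} - \frac{1}{-9} \cdot 6\right)\right)^{2} = \left(-93 + 1 \left(\frac{1}{8} - \left(- \frac{1}{9}\right) 6\right)\right)^{2} = \left(-93 + 1 \left(\frac{1}{8} - - \frac{2}{3}\right)\right)^{2} = \left(-93 + 1 \left(\frac{1}{8} + \frac{2}{3}\right)\right)^{2} = \left(-93 + 1 \cdot \frac{19}{24}\right)^{2} = \left(-93 + \frac{19}{24}\right)^{2} = \left(- \frac{2213}{24}\right)^{2} = \frac{4897369}{576}$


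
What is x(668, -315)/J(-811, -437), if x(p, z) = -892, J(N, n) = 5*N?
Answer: 892/4055 ≈ 0.21998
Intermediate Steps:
x(668, -315)/J(-811, -437) = -892/(5*(-811)) = -892/(-4055) = -892*(-1/4055) = 892/4055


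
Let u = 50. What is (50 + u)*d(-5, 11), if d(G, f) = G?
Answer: -500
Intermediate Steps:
(50 + u)*d(-5, 11) = (50 + 50)*(-5) = 100*(-5) = -500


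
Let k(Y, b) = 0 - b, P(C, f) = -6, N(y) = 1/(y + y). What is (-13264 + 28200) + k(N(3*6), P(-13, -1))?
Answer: 14942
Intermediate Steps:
N(y) = 1/(2*y)
k(Y, b) = -b
(-13264 + 28200) + k(N(3*6), P(-13, -1)) = (-13264 + 28200) - 1*(-6) = 14936 + 6 = 14942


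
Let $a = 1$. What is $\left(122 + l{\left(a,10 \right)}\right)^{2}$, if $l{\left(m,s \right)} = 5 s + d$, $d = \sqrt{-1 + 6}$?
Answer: $\left(172 + \sqrt{5}\right)^{2} \approx 30358.0$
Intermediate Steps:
$d = \sqrt{5} \approx 2.2361$
$l{\left(m,s \right)} = \sqrt{5} + 5 s$ ($l{\left(m,s \right)} = 5 s + \sqrt{5} = \sqrt{5} + 5 s$)
$\left(122 + l{\left(a,10 \right)}\right)^{2} = \left(122 + \left(\sqrt{5} + 5 \cdot 10\right)\right)^{2} = \left(122 + \left(\sqrt{5} + 50\right)\right)^{2} = \left(122 + \left(50 + \sqrt{5}\right)\right)^{2} = \left(172 + \sqrt{5}\right)^{2}$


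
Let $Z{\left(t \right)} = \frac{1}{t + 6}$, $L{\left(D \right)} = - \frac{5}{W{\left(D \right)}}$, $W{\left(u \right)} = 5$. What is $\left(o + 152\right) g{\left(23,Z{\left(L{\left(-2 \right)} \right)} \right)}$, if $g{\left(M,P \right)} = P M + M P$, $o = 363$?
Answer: $4738$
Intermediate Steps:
$L{\left(D \right)} = -1$ ($L{\left(D \right)} = - \frac{5}{5} = \left(-5\right) \frac{1}{5} = -1$)
$Z{\left(t \right)} = \frac{1}{6 + t}$
$g{\left(M,P \right)} = 2 M P$ ($g{\left(M,P \right)} = M P + M P = 2 M P$)
$\left(o + 152\right) g{\left(23,Z{\left(L{\left(-2 \right)} \right)} \right)} = \left(363 + 152\right) 2 \cdot 23 \frac{1}{6 - 1} = 515 \cdot 2 \cdot 23 \cdot \frac{1}{5} = 515 \cdot \frac{46}{5} = 4738$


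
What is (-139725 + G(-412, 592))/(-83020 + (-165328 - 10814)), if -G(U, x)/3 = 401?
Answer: 70464/129581 ≈ 0.54378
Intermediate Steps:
G(U, x) = -1203 (G(U, x) = -3*401 = -1203)
(-139725 + G(-412, 592))/(-83020 + (-165328 - 10814)) = (-139725 - 1203)/(-83020 + (-165328 - 10814)) = -140928/(-83020 - 176142) = -140928/(-259162) = -140928*(-1/259162) = 70464/129581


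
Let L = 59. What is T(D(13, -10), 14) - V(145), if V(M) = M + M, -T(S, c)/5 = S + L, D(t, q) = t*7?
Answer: -1040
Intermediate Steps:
D(t, q) = 7*t
T(S, c) = -295 - 5*S (T(S, c) = -5*(S + 59) = -5*(59 + S) = -295 - 5*S)
V(M) = 2*M
T(D(13, -10), 14) - V(145) = (-295 - 35*13) - 2*145 = (-295 - 5*91) - 1*290 = (-295 - 455) - 290 = -750 - 290 = -1040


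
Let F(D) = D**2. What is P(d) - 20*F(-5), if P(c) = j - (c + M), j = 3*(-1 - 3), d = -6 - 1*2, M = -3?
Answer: -501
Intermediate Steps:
d = -8 (d = -6 - 2 = -8)
j = -12 (j = 3*(-4) = -12)
P(c) = -9 - c (P(c) = -12 - (c - 3) = -12 - (-3 + c) = -12 + (3 - c) = -9 - c)
P(d) - 20*F(-5) = (-9 - 1*(-8)) - 20*(-5)**2 = (-9 + 8) - 20*25 = -1 - 500 = -501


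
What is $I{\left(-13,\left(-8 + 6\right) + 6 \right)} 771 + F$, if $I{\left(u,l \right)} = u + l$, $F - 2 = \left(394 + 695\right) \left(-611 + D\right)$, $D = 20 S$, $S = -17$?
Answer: $-1042576$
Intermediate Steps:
$D = -340$ ($D = 20 \left(-17\right) = -340$)
$F = -1035637$ ($F = 2 + \left(394 + 695\right) \left(-611 - 340\right) = 2 + 1089 \left(-951\right) = 2 - 1035639 = -1035637$)
$I{\left(u,l \right)} = l + u$
$I{\left(-13,\left(-8 + 6\right) + 6 \right)} 771 + F = \left(\left(\left(-8 + 6\right) + 6\right) - 13\right) 771 - 1035637 = \left(\left(-2 + 6\right) - 13\right) 771 - 1035637 = \left(4 - 13\right) 771 - 1035637 = \left(-9\right) 771 - 1035637 = -6939 - 1035637 = -1042576$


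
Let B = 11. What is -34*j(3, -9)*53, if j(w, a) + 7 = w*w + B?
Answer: -23426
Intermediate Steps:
j(w, a) = 4 + w² (j(w, a) = -7 + (w*w + 11) = -7 + (w² + 11) = -7 + (11 + w²) = 4 + w²)
-34*j(3, -9)*53 = -34*(4 + 3²)*53 = -34*(4 + 9)*53 = -34*13*53 = -442*53 = -23426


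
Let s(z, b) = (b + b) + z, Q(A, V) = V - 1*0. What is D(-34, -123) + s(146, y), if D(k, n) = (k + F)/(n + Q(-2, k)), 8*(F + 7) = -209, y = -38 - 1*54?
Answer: -47191/1256 ≈ -37.572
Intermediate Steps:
Q(A, V) = V (Q(A, V) = V + 0 = V)
y = -92 (y = -38 - 54 = -92)
s(z, b) = z + 2*b (s(z, b) = 2*b + z = z + 2*b)
F = -265/8 (F = -7 + (⅛)*(-209) = -7 - 209/8 = -265/8 ≈ -33.125)
D(k, n) = (-265/8 + k)/(k + n) (D(k, n) = (k - 265/8)/(n + k) = (-265/8 + k)/(k + n))
D(-34, -123) + s(146, y) = (-265/8 - 34)/(-34 - 123) + (146 + 2*(-92)) = -537/8/(-157) + (146 - 184) = -1/157*(-537/8) - 38 = 537/1256 - 38 = -47191/1256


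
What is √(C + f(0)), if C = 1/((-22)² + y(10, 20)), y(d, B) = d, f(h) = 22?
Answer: √5369286/494 ≈ 4.6906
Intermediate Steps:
C = 1/494 (C = 1/((-22)² + 10) = 1/(484 + 10) = 1/494 ≈ 0.0020243)
√(C + f(0)) = √(1/494 + 22) = √(10869/494) = √5369286/494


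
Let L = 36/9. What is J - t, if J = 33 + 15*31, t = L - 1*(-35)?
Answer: 459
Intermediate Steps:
L = 4 (L = 36*(1/9) = 4)
t = 39 (t = 4 - 1*(-35) = 4 + 35 = 39)
J = 498 (J = 33 + 465 = 498)
J - t = 498 - 1*39 = 498 - 39 = 459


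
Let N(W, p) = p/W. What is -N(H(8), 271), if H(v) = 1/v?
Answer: -2168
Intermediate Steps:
H(v) = 1/v
-N(H(8), 271) = -271/(1/8) = -271/⅛ = -271*8 = -1*2168 = -2168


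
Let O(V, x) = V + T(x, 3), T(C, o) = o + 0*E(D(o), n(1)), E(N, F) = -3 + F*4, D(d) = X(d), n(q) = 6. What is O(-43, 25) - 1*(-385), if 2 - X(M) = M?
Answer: 345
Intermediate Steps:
X(M) = 2 - M
D(d) = 2 - d
E(N, F) = -3 + 4*F
T(C, o) = o (T(C, o) = o + 0*(-3 + 4*6) = o + 0*(-3 + 24) = o + 0*21 = o + 0 = o)
O(V, x) = 3 + V (O(V, x) = V + 3 = 3 + V)
O(-43, 25) - 1*(-385) = (3 - 43) - 1*(-385) = -40 + 385 = 345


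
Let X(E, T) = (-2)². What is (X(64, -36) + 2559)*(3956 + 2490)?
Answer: 16521098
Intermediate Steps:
X(E, T) = 4
(X(64, -36) + 2559)*(3956 + 2490) = (4 + 2559)*(3956 + 2490) = 2563*6446 = 16521098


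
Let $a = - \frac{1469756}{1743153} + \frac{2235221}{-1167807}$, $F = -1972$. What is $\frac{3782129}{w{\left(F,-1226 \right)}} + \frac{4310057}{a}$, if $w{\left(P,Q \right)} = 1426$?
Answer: $- \frac{1387807165287731791453}{889304862625170} \approx -1.5606 \cdot 10^{6}$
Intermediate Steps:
$a = - \frac{623635948545}{226185141719}$ ($a = \left(-1469756\right) \frac{1}{1743153} + 2235221 \left(- \frac{1}{1167807}\right) = - \frac{1469756}{1743153} - \frac{2235221}{1167807} = - \frac{623635948545}{226185141719} \approx -2.7572$)
$\frac{3782129}{w{\left(F,-1226 \right)}} + \frac{4310057}{a} = \frac{3782129}{1426} + \frac{4310057}{- \frac{623635948545}{226185141719}} = 3782129 \cdot \frac{1}{1426} + 4310057 \left(- \frac{226185141719}{623635948545}\right) = \frac{3782129}{1426} - \frac{974870853361967983}{623635948545} = - \frac{1387807165287731791453}{889304862625170}$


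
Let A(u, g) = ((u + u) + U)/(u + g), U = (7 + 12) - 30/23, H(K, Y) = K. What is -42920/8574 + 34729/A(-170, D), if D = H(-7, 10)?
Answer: 201981505951/10593177 ≈ 19067.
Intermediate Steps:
D = -7
U = 407/23 (U = 19 - 30*1/23 = 19 - 30/23 = 407/23 ≈ 17.696)
A(u, g) = (407/23 + 2*u)/(g + u) (A(u, g) = ((u + u) + 407/23)/(u + g) = (2*u + 407/23)/(g + u) = (407/23 + 2*u)/(g + u))
-42920/8574 + 34729/A(-170, D) = -42920/8574 + 34729/(((407/23 + 2*(-170))/(-7 - 170))) = -42920*1/8574 + 34729/(((407/23 - 340)/(-177))) = -21460/4287 + 34729/((-1/177*(-7413/23))) = -21460/4287 + 34729/(2471/1357) = -21460/4287 + 34729*(1357/2471) = -21460/4287 + 47127253/2471 = 201981505951/10593177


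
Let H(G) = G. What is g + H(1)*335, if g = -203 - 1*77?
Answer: 55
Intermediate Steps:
g = -280 (g = -203 - 77 = -280)
g + H(1)*335 = -280 + 1*335 = -280 + 335 = 55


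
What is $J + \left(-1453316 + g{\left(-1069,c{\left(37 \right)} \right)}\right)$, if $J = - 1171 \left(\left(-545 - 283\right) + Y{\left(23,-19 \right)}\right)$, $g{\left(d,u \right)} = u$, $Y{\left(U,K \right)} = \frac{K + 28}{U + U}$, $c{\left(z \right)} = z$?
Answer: $- \frac{22260325}{46} \approx -4.8392 \cdot 10^{5}$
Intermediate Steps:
$Y{\left(U,K \right)} = \frac{28 + K}{2 U}$
$J = \frac{44590509}{46}$ ($J = - 1171 \left(\left(-545 - 283\right) + \frac{28 - 19}{2 \cdot 23}\right) = - 1171 \left(-828 + \frac{1}{2} \cdot \frac{1}{23} \cdot 9\right) = - 1171 \left(-828 + \frac{9}{46}\right) = \left(-1171\right) \left(- \frac{38079}{46}\right) = \frac{44590509}{46} \approx 9.6936 \cdot 10^{5}$)
$J + \left(-1453316 + g{\left(-1069,c{\left(37 \right)} \right)}\right) = \frac{44590509}{46} + \left(-1453316 + 37\right) = \frac{44590509}{46} - 1453279 = - \frac{22260325}{46}$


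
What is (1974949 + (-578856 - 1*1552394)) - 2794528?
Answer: -2950829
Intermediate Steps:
(1974949 + (-578856 - 1*1552394)) - 2794528 = (1974949 + (-578856 - 1552394)) - 2794528 = (1974949 - 2131250) - 2794528 = -156301 - 2794528 = -2950829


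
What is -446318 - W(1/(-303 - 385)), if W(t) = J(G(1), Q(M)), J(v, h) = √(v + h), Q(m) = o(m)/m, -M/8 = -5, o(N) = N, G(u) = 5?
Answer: -446318 - √6 ≈ -4.4632e+5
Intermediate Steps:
M = 40 (M = -8*(-5) = 40)
Q(m) = 1 (Q(m) = m/m = 1)
J(v, h) = √(h + v)
W(t) = √6 (W(t) = √(1 + 5) = √6)
-446318 - W(1/(-303 - 385)) = -446318 - √6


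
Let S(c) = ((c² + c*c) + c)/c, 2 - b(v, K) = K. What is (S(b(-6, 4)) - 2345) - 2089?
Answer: -4437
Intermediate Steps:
b(v, K) = 2 - K
S(c) = (c + 2*c²)/c (S(c) = ((c² + c²) + c)/c = (2*c² + c)/c = (c + 2*c²)/c)
(S(b(-6, 4)) - 2345) - 2089 = ((1 + 2*(2 - 1*4)) - 2345) - 2089 = ((1 + 2*(2 - 4)) - 2345) - 2089 = ((1 + 2*(-2)) - 2345) - 2089 = ((1 - 4) - 2345) - 2089 = (-3 - 2345) - 2089 = -2348 - 2089 = -4437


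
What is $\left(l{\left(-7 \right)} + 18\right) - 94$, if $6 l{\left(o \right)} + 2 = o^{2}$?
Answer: $- \frac{409}{6} \approx -68.167$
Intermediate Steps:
$l{\left(o \right)} = - \frac{1}{3} + \frac{o^{2}}{6}$
$\left(l{\left(-7 \right)} + 18\right) - 94 = \left(\left(- \frac{1}{3} + \frac{\left(-7\right)^{2}}{6}\right) + 18\right) - 94 = \left(\left(- \frac{1}{3} + \frac{1}{6} \cdot 49\right) + 18\right) - 94 = \left(\left(- \frac{1}{3} + \frac{49}{6}\right) + 18\right) - 94 = \left(\frac{47}{6} + 18\right) - 94 = \frac{155}{6} - 94 = - \frac{409}{6}$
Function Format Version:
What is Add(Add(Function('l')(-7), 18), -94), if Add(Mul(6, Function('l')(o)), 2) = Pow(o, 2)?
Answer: Rational(-409, 6) ≈ -68.167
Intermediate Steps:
Function('l')(o) = Add(Rational(-1, 3), Mul(Rational(1, 6), Pow(o, 2)))
Add(Add(Function('l')(-7), 18), -94) = Add(Add(Add(Rational(-1, 3), Mul(Rational(1, 6), Pow(-7, 2))), 18), -94) = Add(Add(Add(Rational(-1, 3), Mul(Rational(1, 6), 49)), 18), -94) = Add(Add(Add(Rational(-1, 3), Rational(49, 6)), 18), -94) = Add(Add(Rational(47, 6), 18), -94) = Add(Rational(155, 6), -94) = Rational(-409, 6)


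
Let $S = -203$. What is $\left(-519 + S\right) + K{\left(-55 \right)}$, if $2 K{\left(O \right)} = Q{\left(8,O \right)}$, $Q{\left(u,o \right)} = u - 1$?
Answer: $- \frac{1437}{2} \approx -718.5$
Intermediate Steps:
$Q{\left(u,o \right)} = -1 + u$
$K{\left(O \right)} = \frac{7}{2}$ ($K{\left(O \right)} = \frac{-1 + 8}{2} = \frac{1}{2} \cdot 7 = \frac{7}{2}$)
$\left(-519 + S\right) + K{\left(-55 \right)} = \left(-519 - 203\right) + \frac{7}{2} = -722 + \frac{7}{2} = - \frac{1437}{2}$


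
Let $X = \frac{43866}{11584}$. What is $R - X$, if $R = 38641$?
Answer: $\frac{223786739}{5792} \approx 38637.0$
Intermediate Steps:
$X = \frac{21933}{5792}$ ($X = 43866 \cdot \frac{1}{11584} = \frac{21933}{5792} \approx 3.7868$)
$R - X = 38641 - \frac{21933}{5792} = \frac{223786739}{5792}$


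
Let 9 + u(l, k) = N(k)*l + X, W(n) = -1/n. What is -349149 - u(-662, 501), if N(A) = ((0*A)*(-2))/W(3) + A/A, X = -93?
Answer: -348385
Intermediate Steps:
N(A) = 1 (N(A) = ((0*A)*(-2))/((-1/3)) + A/A = (0*(-2))/((-1*⅓)) + 1 = 0/(-⅓) + 1 = 0*(-3) + 1 = 0 + 1 = 1)
u(l, k) = -102 + l (u(l, k) = -9 + (1*l - 93) = -9 + (l - 93) = -9 + (-93 + l) = -102 + l)
-349149 - u(-662, 501) = -349149 - (-102 - 662) = -349149 - 1*(-764) = -349149 + 764 = -348385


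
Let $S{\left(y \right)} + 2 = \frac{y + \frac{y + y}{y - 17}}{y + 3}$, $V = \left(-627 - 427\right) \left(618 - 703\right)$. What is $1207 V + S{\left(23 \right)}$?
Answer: $\frac{4217270038}{39} \approx 1.0814 \cdot 10^{8}$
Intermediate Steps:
$V = 89590$ ($V = \left(-1054\right) \left(-85\right) = 89590$)
$S{\left(y \right)} = -2 + \frac{y + \frac{2 y}{-17 + y}}{3 + y}$ ($S{\left(y \right)} = -2 + \frac{y + \frac{y + y}{y - 17}}{y + 3} = -2 + \frac{y + \frac{2 y}{-17 + y}}{3 + y}$)
$1207 V + S{\left(23 \right)} = 1207 \cdot 89590 + \frac{-102 + 23^{2} - 299}{51 - 23^{2} + 14 \cdot 23} = 108135130 + \frac{-102 + 529 - 299}{51 - 529 + 322} = 108135130 + \frac{1}{51 - 529 + 322} \cdot 128 = 108135130 + \frac{1}{-156} \cdot 128 = 108135130 - \frac{32}{39} = \frac{4217270038}{39}$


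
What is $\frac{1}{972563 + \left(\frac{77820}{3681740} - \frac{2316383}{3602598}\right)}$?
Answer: $\frac{663191458026}{644995061593852135} \approx 1.0282 \cdot 10^{-6}$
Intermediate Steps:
$\frac{1}{972563 + \left(\frac{77820}{3681740} - \frac{2316383}{3602598}\right)} = \frac{1}{972563 + \left(77820 \cdot \frac{1}{3681740} - \frac{2316383}{3602598}\right)} = \frac{1}{972563 + \left(\frac{3891}{184087} - \frac{2316383}{3602598}\right)} = \frac{1}{972563 - \frac{412398288503}{663191458026}} = \frac{1}{\frac{644995061593852135}{663191458026}} = \frac{663191458026}{644995061593852135}$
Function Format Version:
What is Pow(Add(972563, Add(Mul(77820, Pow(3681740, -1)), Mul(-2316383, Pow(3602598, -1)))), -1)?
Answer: Rational(663191458026, 644995061593852135) ≈ 1.0282e-6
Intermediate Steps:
Pow(Add(972563, Add(Mul(77820, Pow(3681740, -1)), Mul(-2316383, Pow(3602598, -1)))), -1) = Pow(Add(972563, Add(Mul(77820, Rational(1, 3681740)), Mul(-2316383, Rational(1, 3602598)))), -1) = Pow(Add(972563, Add(Rational(3891, 184087), Rational(-2316383, 3602598))), -1) = Pow(Add(972563, Rational(-412398288503, 663191458026)), -1) = Pow(Rational(644995061593852135, 663191458026), -1) = Rational(663191458026, 644995061593852135)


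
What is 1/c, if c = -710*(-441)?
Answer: 1/313110 ≈ 3.1938e-6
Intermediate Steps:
c = 313110
1/c = 1/313110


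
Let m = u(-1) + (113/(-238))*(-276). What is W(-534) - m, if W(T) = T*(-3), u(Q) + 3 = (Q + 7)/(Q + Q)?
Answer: 175758/119 ≈ 1477.0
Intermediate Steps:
u(Q) = -3 + (7 + Q)/(2*Q) (u(Q) = -3 + (Q + 7)/(Q + Q) = -3 + (7 + Q)/((2*Q)) = -3 + (7 + Q)*(1/(2*Q)) = -3 + (7 + Q)/(2*Q))
W(T) = -3*T
m = 14880/119 (m = (1/2)*(7 - 5*(-1))/(-1) + (113/(-238))*(-276) = (1/2)*(-1)*(7 + 5) + (113*(-1/238))*(-276) = (1/2)*(-1)*12 - 113/238*(-276) = -6 + 15594/119 = 14880/119 ≈ 125.04)
W(-534) - m = -3*(-534) - 1*14880/119 = 1602 - 14880/119 = 175758/119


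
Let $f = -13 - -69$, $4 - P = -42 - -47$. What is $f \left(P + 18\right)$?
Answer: $952$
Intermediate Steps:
$P = -1$ ($P = 4 - \left(-42 - -47\right) = 4 - \left(-42 + 47\right) = 4 - 5 = -1$)
$f = 56$ ($f = -13 + 69 = 56$)
$f \left(P + 18\right) = 56 \left(-1 + 18\right) = 56 \cdot 17 = 952$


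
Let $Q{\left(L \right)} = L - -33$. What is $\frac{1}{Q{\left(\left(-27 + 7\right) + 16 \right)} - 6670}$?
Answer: $- \frac{1}{6641} \approx -0.00015058$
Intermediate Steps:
$Q{\left(L \right)} = 33 + L$ ($Q{\left(L \right)} = L + 33 = 33 + L$)
$\frac{1}{Q{\left(\left(-27 + 7\right) + 16 \right)} - 6670} = \frac{1}{\left(33 + \left(\left(-27 + 7\right) + 16\right)\right) - 6670} = \frac{1}{\left(33 + \left(-20 + 16\right)\right) - 6670} = \frac{1}{\left(33 - 4\right) - 6670} = \frac{1}{29 - 6670} = \frac{1}{-6641} = - \frac{1}{6641}$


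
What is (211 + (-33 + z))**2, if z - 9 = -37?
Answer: 22500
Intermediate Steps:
z = -28 (z = 9 - 37 = -28)
(211 + (-33 + z))**2 = (211 + (-33 - 28))**2 = (211 - 61)**2 = 150**2 = 22500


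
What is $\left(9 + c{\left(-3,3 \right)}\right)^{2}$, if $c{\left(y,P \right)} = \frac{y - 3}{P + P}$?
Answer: $64$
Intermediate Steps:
$c{\left(y,P \right)} = \frac{-3 + y}{2 P}$
$\left(9 + c{\left(-3,3 \right)}\right)^{2} = \left(9 + \frac{-3 - 3}{2 \cdot 3}\right)^{2} = \left(9 + \frac{1}{2} \cdot \frac{1}{3} \left(-6\right)\right)^{2} = \left(9 - 1\right)^{2} = 8^{2} = 64$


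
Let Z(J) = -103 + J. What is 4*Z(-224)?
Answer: -1308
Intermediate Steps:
4*Z(-224) = 4*(-103 - 224) = 4*(-327) = -1308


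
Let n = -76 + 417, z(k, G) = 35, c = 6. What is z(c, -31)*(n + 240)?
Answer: 20335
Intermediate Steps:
n = 341
z(c, -31)*(n + 240) = 35*(341 + 240) = 35*581 = 20335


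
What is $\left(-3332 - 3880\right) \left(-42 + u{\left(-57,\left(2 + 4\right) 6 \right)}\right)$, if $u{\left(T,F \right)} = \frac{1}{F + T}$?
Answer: $\frac{2122732}{7} \approx 3.0325 \cdot 10^{5}$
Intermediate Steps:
$\left(-3332 - 3880\right) \left(-42 + u{\left(-57,\left(2 + 4\right) 6 \right)}\right) = \left(-3332 - 3880\right) \left(-42 + \frac{1}{\left(2 + 4\right) 6 - 57}\right) = - 7212 \left(-42 + \frac{1}{6 \cdot 6 - 57}\right) = - 7212 \left(-42 + \frac{1}{36 - 57}\right) = - 7212 \left(-42 + \frac{1}{-21}\right) = - 7212 \left(-42 - \frac{1}{21}\right) = \left(-7212\right) \left(- \frac{883}{21}\right) = \frac{2122732}{7}$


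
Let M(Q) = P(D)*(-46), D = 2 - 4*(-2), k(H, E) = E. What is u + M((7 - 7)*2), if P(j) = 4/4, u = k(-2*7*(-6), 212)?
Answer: 166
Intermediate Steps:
D = 10 (D = 2 + 8 = 10)
u = 212
P(j) = 1 (P(j) = 4*(¼) = 1)
M(Q) = -46 (M(Q) = 1*(-46) = -46)
u + M((7 - 7)*2) = 212 - 46 = 166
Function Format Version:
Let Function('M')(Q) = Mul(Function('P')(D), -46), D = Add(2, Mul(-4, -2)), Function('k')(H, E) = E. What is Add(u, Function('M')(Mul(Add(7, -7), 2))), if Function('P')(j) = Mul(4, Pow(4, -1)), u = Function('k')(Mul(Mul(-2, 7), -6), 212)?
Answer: 166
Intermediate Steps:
D = 10 (D = Add(2, 8) = 10)
u = 212
Function('P')(j) = 1 (Function('P')(j) = Mul(4, Rational(1, 4)) = 1)
Function('M')(Q) = -46 (Function('M')(Q) = Mul(1, -46) = -46)
Add(u, Function('M')(Mul(Add(7, -7), 2))) = Add(212, -46) = 166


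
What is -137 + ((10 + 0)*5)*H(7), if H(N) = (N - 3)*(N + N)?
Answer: 2663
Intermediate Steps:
H(N) = 2*N*(-3 + N) (H(N) = (-3 + N)*(2*N) = 2*N*(-3 + N))
-137 + ((10 + 0)*5)*H(7) = -137 + ((10 + 0)*5)*(2*7*(-3 + 7)) = -137 + (10*5)*(2*7*4) = -137 + 50*56 = -137 + 2800 = 2663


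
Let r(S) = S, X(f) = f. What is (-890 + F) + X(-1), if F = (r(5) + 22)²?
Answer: -162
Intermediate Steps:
F = 729 (F = (5 + 22)² = 27² = 729)
(-890 + F) + X(-1) = (-890 + 729) - 1 = -161 - 1 = -162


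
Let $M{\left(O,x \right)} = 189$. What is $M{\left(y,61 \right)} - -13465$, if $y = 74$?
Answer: $13654$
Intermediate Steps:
$M{\left(y,61 \right)} - -13465 = 189 - -13465 = 189 + 13465 = 13654$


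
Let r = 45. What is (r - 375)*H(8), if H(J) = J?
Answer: -2640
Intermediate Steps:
(r - 375)*H(8) = (45 - 375)*8 = -330*8 = -2640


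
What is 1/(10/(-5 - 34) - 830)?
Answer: -39/32380 ≈ -0.0012044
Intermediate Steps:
1/(10/(-5 - 34) - 830) = 1/(10/(-39) - 830) = 1/(10*(-1/39) - 830) = 1/(-10/39 - 830) = 1/(-32380/39) = -39/32380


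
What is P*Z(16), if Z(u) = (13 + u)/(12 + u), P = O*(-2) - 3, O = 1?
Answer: -145/28 ≈ -5.1786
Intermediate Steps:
P = -5 (P = 1*(-2) - 3 = -2 - 3 = -5)
Z(u) = (13 + u)/(12 + u)
P*Z(16) = -5*(13 + 16)/(12 + 16) = -5*29/28 = -145/28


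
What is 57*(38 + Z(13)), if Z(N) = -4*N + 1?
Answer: -741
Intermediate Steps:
Z(N) = 1 - 4*N
57*(38 + Z(13)) = 57*(38 + (1 - 4*13)) = 57*(38 + (1 - 52)) = 57*(38 - 51) = 57*(-13) = -741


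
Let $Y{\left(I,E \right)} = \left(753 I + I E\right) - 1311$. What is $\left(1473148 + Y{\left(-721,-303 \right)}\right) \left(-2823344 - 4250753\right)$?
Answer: $-8116726934539$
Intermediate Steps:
$Y{\left(I,E \right)} = -1311 + 753 I + E I$ ($Y{\left(I,E \right)} = \left(753 I + E I\right) - 1311 = -1311 + 753 I + E I$)
$\left(1473148 + Y{\left(-721,-303 \right)}\right) \left(-2823344 - 4250753\right) = \left(1473148 - 325761\right) \left(-2823344 - 4250753\right) = \left(1473148 - 325761\right) \left(-7074097\right) = 1147387 \left(-7074097\right) = -8116726934539$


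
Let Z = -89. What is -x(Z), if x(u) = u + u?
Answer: 178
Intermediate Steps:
x(u) = 2*u
-x(Z) = -2*(-89) = -1*(-178) = 178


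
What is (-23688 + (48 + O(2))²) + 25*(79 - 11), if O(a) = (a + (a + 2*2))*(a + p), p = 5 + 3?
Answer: -5604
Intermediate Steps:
p = 8
O(a) = (4 + 2*a)*(8 + a) (O(a) = (a + (a + 2*2))*(a + 8) = (a + (a + 4))*(8 + a) = (a + (4 + a))*(8 + a) = (4 + 2*a)*(8 + a))
(-23688 + (48 + O(2))²) + 25*(79 - 11) = (-23688 + (48 + (32 + 2*2² + 20*2))²) + 25*(79 - 11) = (-23688 + (48 + (32 + 2*4 + 40))²) + 25*68 = (-23688 + (48 + (32 + 8 + 40))²) + 1700 = (-23688 + (48 + 80)²) + 1700 = (-23688 + 128²) + 1700 = (-23688 + 16384) + 1700 = -7304 + 1700 = -5604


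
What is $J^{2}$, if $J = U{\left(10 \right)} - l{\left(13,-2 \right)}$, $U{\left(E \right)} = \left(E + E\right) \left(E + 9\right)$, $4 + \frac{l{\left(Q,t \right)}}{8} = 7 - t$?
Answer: $115600$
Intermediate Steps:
$l{\left(Q,t \right)} = 24 - 8 t$ ($l{\left(Q,t \right)} = -32 + 8 \left(7 - t\right) = -32 - \left(-56 + 8 t\right) = 24 - 8 t$)
$U{\left(E \right)} = 2 E \left(9 + E\right)$
$J = 340$ ($J = 2 \cdot 10 \left(9 + 10\right) - \left(24 - -16\right) = 2 \cdot 10 \cdot 19 - \left(24 + 16\right) = 380 - 40 = 340$)
$J^{2} = 340^{2} = 115600$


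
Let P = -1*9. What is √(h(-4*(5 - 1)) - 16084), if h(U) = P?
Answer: 11*I*√133 ≈ 126.86*I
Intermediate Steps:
P = -9
h(U) = -9
√(h(-4*(5 - 1)) - 16084) = √(-9 - 16084) = √(-16093) = 11*I*√133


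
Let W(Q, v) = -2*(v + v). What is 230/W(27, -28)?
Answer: 115/56 ≈ 2.0536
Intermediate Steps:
W(Q, v) = -4*v
230/W(27, -28) = 230/((-4*(-28))) = 230/112 = 230*(1/112) = 115/56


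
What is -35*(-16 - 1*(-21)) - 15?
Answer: -190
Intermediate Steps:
-35*(-16 - 1*(-21)) - 15 = -35*(-16 + 21) - 15 = -35*5 - 15 = -175 - 15 = -190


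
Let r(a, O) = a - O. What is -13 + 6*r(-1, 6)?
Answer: -55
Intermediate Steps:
-13 + 6*r(-1, 6) = -13 + 6*(-1 - 1*6) = -13 + 6*(-1 - 6) = -13 + 6*(-7) = -13 - 42 = -55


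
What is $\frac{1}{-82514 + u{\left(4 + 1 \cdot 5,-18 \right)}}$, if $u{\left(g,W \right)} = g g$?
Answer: $- \frac{1}{82433} \approx -1.2131 \cdot 10^{-5}$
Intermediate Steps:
$u{\left(g,W \right)} = g^{2}$
$\frac{1}{-82514 + u{\left(4 + 1 \cdot 5,-18 \right)}} = \frac{1}{-82514 + \left(4 + 1 \cdot 5\right)^{2}} = \frac{1}{-82514 + \left(4 + 5\right)^{2}} = \frac{1}{-82514 + 9^{2}} = \frac{1}{-82514 + 81} = \frac{1}{-82433} = - \frac{1}{82433}$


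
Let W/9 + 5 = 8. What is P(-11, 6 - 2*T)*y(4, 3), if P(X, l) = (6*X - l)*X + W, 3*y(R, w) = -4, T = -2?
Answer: -3452/3 ≈ -1150.7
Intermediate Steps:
y(R, w) = -4/3 (y(R, w) = (1/3)*(-4) = -4/3)
W = 27 (W = -45 + 9*8 = -45 + 72 = 27)
P(X, l) = 27 + X*(-l + 6*X) (P(X, l) = (6*X - l)*X + 27 = (-l + 6*X)*X + 27 = X*(-l + 6*X) + 27 = 27 + X*(-l + 6*X))
P(-11, 6 - 2*T)*y(4, 3) = (27 + 6*(-11)**2 - 1*(-11)*(6 - 2*(-2)))*(-4/3) = (27 + 6*121 - 1*(-11)*(6 + 4))*(-4/3) = (27 + 726 - 1*(-11)*10)*(-4/3) = (27 + 726 + 110)*(-4/3) = 863*(-4/3) = -3452/3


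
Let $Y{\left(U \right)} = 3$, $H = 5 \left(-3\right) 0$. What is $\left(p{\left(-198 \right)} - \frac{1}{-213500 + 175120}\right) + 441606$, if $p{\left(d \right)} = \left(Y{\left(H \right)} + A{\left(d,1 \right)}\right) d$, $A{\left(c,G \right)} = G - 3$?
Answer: $\frac{16941239041}{38380} \approx 4.4141 \cdot 10^{5}$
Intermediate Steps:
$A{\left(c,G \right)} = -3 + G$ ($A{\left(c,G \right)} = G - 3 = -3 + G$)
$H = 0$ ($H = \left(-15\right) 0 = 0$)
$p{\left(d \right)} = d$ ($p{\left(d \right)} = \left(3 + \left(-3 + 1\right)\right) d = \left(3 - 2\right) d = 1 d = d$)
$\left(p{\left(-198 \right)} - \frac{1}{-213500 + 175120}\right) + 441606 = \left(-198 - \frac{1}{-213500 + 175120}\right) + 441606 = \left(-198 - \frac{1}{-38380}\right) + 441606 = \left(-198 - - \frac{1}{38380}\right) + 441606 = \left(-198 + \frac{1}{38380}\right) + 441606 = - \frac{7599239}{38380} + 441606 = \frac{16941239041}{38380}$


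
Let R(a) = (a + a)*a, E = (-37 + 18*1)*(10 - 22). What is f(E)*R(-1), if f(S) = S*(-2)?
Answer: -912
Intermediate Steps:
E = 228 (E = (-37 + 18)*(-12) = -19*(-12) = 228)
R(a) = 2*a**2 (R(a) = (2*a)*a = 2*a**2)
f(S) = -2*S
f(E)*R(-1) = (-2*228)*(2*(-1)**2) = -912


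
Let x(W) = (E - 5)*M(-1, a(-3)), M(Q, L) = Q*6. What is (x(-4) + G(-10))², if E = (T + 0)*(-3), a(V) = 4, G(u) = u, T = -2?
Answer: 256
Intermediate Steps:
M(Q, L) = 6*Q
E = 6 (E = (-2 + 0)*(-3) = -2*(-3) = 6)
x(W) = -6 (x(W) = (6 - 5)*(6*(-1)) = 1*(-6) = -6)
(x(-4) + G(-10))² = (-6 - 10)² = (-16)² = 256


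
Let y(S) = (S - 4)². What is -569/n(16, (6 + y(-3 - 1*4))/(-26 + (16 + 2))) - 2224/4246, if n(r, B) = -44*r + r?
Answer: 442931/1460624 ≈ 0.30325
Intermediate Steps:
y(S) = (-4 + S)²
n(r, B) = -43*r
-569/n(16, (6 + y(-3 - 1*4))/(-26 + (16 + 2))) - 2224/4246 = -569/((-43*16)) - 2224/4246 = -569/(-688) - 2224*1/4246 = -569*(-1/688) - 1112/2123 = 569/688 - 1112/2123 = 442931/1460624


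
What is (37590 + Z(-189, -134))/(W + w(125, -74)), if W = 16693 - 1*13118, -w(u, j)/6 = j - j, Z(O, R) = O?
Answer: 2877/275 ≈ 10.462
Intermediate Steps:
w(u, j) = 0 (w(u, j) = -6*(j - j) = -6*0 = 0)
W = 3575 (W = 16693 - 13118 = 3575)
(37590 + Z(-189, -134))/(W + w(125, -74)) = (37590 - 189)/(3575 + 0) = 37401/3575 = 37401*(1/3575) = 2877/275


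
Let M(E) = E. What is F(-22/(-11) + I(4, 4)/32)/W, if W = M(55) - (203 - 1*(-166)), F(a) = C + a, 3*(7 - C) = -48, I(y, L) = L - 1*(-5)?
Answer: -809/10048 ≈ -0.080513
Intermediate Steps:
I(y, L) = 5 + L (I(y, L) = L + 5 = 5 + L)
C = 23 (C = 7 - 1/3*(-48) = 7 + 16 = 23)
F(a) = 23 + a
W = -314 (W = 55 - (203 - 1*(-166)) = 55 - (203 + 166) = 55 - 1*369 = 55 - 369 = -314)
F(-22/(-11) + I(4, 4)/32)/W = (23 + (-22/(-11) + (5 + 4)/32))/(-314) = (23 + (-22*(-1/11) + 9*(1/32)))*(-1/314) = (23 + (2 + 9/32))*(-1/314) = (23 + 73/32)*(-1/314) = (809/32)*(-1/314) = -809/10048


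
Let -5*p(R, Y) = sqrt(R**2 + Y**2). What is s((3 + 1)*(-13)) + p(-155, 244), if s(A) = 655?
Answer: 655 - sqrt(83561)/5 ≈ 597.19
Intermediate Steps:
p(R, Y) = -sqrt(R**2 + Y**2)/5
s((3 + 1)*(-13)) + p(-155, 244) = 655 - sqrt((-155)**2 + 244**2)/5 = 655 - sqrt(24025 + 59536)/5 = 655 - sqrt(83561)/5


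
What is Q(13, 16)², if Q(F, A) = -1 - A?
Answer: 289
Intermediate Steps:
Q(13, 16)² = (-1 - 1*16)² = (-1 - 16)² = (-17)² = 289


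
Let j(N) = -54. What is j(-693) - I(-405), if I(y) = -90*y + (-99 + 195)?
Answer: -36600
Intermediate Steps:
I(y) = 96 - 90*y (I(y) = -90*y + 96 = 96 - 90*y)
j(-693) - I(-405) = -54 - (96 - 90*(-405)) = -54 - (96 + 36450) = -54 - 1*36546 = -54 - 36546 = -36600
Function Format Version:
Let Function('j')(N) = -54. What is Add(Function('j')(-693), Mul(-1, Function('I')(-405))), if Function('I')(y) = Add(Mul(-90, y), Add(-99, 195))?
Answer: -36600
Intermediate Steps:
Function('I')(y) = Add(96, Mul(-90, y)) (Function('I')(y) = Add(Mul(-90, y), 96) = Add(96, Mul(-90, y)))
Add(Function('j')(-693), Mul(-1, Function('I')(-405))) = Add(-54, Mul(-1, Add(96, Mul(-90, -405)))) = Add(-54, Mul(-1, Add(96, 36450))) = Add(-54, Mul(-1, 36546)) = Add(-54, -36546) = -36600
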